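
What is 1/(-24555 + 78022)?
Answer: 1/53467 ≈ 1.8703e-5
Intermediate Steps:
1/(-24555 + 78022) = 1/53467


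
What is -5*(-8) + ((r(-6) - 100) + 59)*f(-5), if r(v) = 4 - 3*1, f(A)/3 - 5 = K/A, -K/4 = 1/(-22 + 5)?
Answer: -9424/17 ≈ -554.35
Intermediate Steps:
K = 4/17 (K = -4/(-22 + 5) = -4/(-17) = -4*(-1/17) = 4/17 ≈ 0.23529)
f(A) = 15 + 12/(17*A) (f(A) = 15 + 3*(4/(17*A)) = 15 + 12/(17*A))
r(v) = 1 (r(v) = 4 - 3 = 1)
-5*(-8) + ((r(-6) - 100) + 59)*f(-5) = -5*(-8) + ((1 - 100) + 59)*(15 + (12/17)/(-5)) = 40 + (-99 + 59)*(15 + (12/17)*(-1/5)) = 40 - 40*(15 - 12/85) = 40 - 40*1263/85 = 40 - 10104/17 = -9424/17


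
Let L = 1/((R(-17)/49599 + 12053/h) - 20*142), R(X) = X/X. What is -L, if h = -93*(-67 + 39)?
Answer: 43051932/122068213763 ≈ 0.00035269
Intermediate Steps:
R(X) = 1
h = 2604 (h = -93*(-28) = 2604)
L = -43051932/122068213763 (L = 1/((1/49599 + 12053/2604) - 20*142) = 1/((1*(1/49599) + 12053*(1/2604)) - 2840) = 1/((1/49599 + 12053/2604) - 2840) = 1/(199273117/43051932 - 2840) = 1/(-122068213763/43051932) = -43051932/122068213763 ≈ -0.00035269)
-L = -1*(-43051932/122068213763) = 43051932/122068213763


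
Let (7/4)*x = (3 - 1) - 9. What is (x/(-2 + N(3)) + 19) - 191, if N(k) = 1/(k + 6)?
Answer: -2888/17 ≈ -169.88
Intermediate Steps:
N(k) = 1/(6 + k)
x = -4 (x = 4*((3 - 1) - 9)/7 = 4*(2 - 9)/7 = (4/7)*(-7) = -4)
(x/(-2 + N(3)) + 19) - 191 = (-4/(-2 + 1/(6 + 3)) + 19) - 191 = (-4/(-2 + 1/9) + 19) - 191 = (-4/(-2 + ⅑) + 19) - 191 = (-4/(-17/9) + 19) - 191 = (-9/17*(-4) + 19) - 191 = (36/17 + 19) - 191 = 359/17 - 191 = -2888/17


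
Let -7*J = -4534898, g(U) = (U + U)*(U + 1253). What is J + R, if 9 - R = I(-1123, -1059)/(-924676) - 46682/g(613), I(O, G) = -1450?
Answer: 599577437585324825/925485785007 ≈ 6.4785e+5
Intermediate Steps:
g(U) = 2*U*(1253 + U) (g(U) = (2*U)*(1253 + U) = 2*U*(1253 + U))
J = 4534898/7 (J = -1/7*(-4534898) = 4534898/7 ≈ 6.4784e+5)
R = 1192400828561/132212255001 (R = 9 - (-1450/(-924676) - 46682*1/(1226*(1253 + 613))) = 9 - (-1450*(-1/924676) - 46682/(2*613*1866)) = 9 - (725/462338 - 46682/2287716) = 9 - (725/462338 - 46682*1/2287716) = 9 - (725/462338 - 23341/1143858) = 9 - 1*(-2490533552/132212255001) = 9 + 2490533552/132212255001 = 1192400828561/132212255001 ≈ 9.0188)
J + R = 4534898/7 + 1192400828561/132212255001 = 599577437585324825/925485785007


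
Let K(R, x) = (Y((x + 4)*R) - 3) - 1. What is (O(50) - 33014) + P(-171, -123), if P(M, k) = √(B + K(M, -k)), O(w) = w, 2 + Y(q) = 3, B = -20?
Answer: -32964 + I*√23 ≈ -32964.0 + 4.7958*I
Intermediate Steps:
Y(q) = 1 (Y(q) = -2 + 3 = 1)
K(R, x) = -3 (K(R, x) = (1 - 3) - 1 = -2 - 1 = -3)
P(M, k) = I*√23 (P(M, k) = √(-20 - 3) = √(-23) = I*√23)
(O(50) - 33014) + P(-171, -123) = (50 - 33014) + I*√23 = -32964 + I*√23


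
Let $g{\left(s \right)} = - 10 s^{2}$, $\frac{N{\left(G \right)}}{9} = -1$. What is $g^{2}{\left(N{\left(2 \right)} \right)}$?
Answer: $656100$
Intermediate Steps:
$N{\left(G \right)} = -9$ ($N{\left(G \right)} = 9 \left(-1\right) = -9$)
$g^{2}{\left(N{\left(2 \right)} \right)} = \left(- 10 \left(-9\right)^{2}\right)^{2} = \left(\left(-10\right) 81\right)^{2} = \left(-810\right)^{2} = 656100$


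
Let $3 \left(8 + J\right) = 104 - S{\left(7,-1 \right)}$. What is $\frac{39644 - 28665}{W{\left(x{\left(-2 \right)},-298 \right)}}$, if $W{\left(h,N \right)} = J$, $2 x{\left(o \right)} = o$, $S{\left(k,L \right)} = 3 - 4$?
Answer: $\frac{10979}{27} \approx 406.63$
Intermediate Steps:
$S{\left(k,L \right)} = -1$
$J = 27$ ($J = -8 + \frac{104 - -1}{3} = -8 + \frac{104 + 1}{3} = -8 + \frac{1}{3} \cdot 105 = -8 + 35 = 27$)
$x{\left(o \right)} = \frac{o}{2}$
$W{\left(h,N \right)} = 27$
$\frac{39644 - 28665}{W{\left(x{\left(-2 \right)},-298 \right)}} = \frac{39644 - 28665}{27} = \left(39644 - 28665\right) \frac{1}{27} = 10979 \cdot \frac{1}{27} = \frac{10979}{27}$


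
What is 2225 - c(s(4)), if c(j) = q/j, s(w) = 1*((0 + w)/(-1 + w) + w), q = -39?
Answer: 35717/16 ≈ 2232.3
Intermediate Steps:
s(w) = w + w/(-1 + w) (s(w) = 1*(w/(-1 + w) + w) = 1*(w + w/(-1 + w)) = w + w/(-1 + w))
c(j) = -39/j
2225 - c(s(4)) = 2225 - (-39)/(4²/(-1 + 4)) = 2225 - (-39)/(16/3) = 2225 - (-39)/(16*(⅓)) = 2225 - (-39)/16/3 = 2225 - (-39)*3/16 = 2225 - 1*(-117/16) = 2225 + 117/16 = 35717/16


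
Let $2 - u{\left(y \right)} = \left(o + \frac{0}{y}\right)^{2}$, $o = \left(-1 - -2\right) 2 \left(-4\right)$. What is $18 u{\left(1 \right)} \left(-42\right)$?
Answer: $46872$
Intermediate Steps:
$o = -8$ ($o = \left(-1 + 2\right) 2 \left(-4\right) = 1 \cdot 2 \left(-4\right) = 2 \left(-4\right) = -8$)
$u{\left(y \right)} = -62$ ($u{\left(y \right)} = 2 - \left(-8 + \frac{0}{y}\right)^{2} = 2 - \left(-8 + 0\right)^{2} = 2 - \left(-8\right)^{2} = 2 - 64 = -62$)
$18 u{\left(1 \right)} \left(-42\right) = 18 \left(-62\right) \left(-42\right) = \left(-1116\right) \left(-42\right) = 46872$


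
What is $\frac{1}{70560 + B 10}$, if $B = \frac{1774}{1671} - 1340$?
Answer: $\frac{1671}{95532100} \approx 1.7491 \cdot 10^{-5}$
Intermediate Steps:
$B = - \frac{2237366}{1671}$ ($B = 1774 \cdot \frac{1}{1671} - 1340 = \frac{1774}{1671} - 1340 = - \frac{2237366}{1671} \approx -1338.9$)
$\frac{1}{70560 + B 10} = \frac{1}{70560 - \frac{22373660}{1671}} = \frac{1}{\frac{95532100}{1671}} = \frac{1671}{95532100}$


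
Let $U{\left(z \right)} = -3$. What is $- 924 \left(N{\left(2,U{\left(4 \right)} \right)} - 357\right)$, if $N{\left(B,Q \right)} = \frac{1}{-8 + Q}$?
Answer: $329952$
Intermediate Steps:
$- 924 \left(N{\left(2,U{\left(4 \right)} \right)} - 357\right) = - 924 \left(\frac{1}{-8 - 3} - 357\right) = - 924 \left(\frac{1}{-11} - 357\right) = - 924 \left(- \frac{1}{11} - 357\right) = \left(-924\right) \left(- \frac{3928}{11}\right) = 329952$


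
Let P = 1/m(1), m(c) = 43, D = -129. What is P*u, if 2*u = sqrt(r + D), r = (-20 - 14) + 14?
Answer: I*sqrt(149)/86 ≈ 0.14194*I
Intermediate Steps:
r = -20 (r = -34 + 14 = -20)
u = I*sqrt(149)/2 (u = sqrt(-20 - 129)/2 = sqrt(-149)/2 = (I*sqrt(149))/2 = I*sqrt(149)/2 ≈ 6.1033*I)
P = 1/43 ≈ 0.023256
P*u = (I*sqrt(149)/2)/43 = I*sqrt(149)/86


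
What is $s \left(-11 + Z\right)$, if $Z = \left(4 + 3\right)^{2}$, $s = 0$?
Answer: $0$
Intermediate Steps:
$Z = 49$ ($Z = 7^{2} = 49$)
$s \left(-11 + Z\right) = 0 \left(-11 + 49\right) = 0 \cdot 38 = 0$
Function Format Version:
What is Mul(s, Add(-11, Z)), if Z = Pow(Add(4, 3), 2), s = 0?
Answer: 0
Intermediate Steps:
Z = 49 (Z = Pow(7, 2) = 49)
Mul(s, Add(-11, Z)) = Mul(0, Add(-11, 49)) = Mul(0, 38) = 0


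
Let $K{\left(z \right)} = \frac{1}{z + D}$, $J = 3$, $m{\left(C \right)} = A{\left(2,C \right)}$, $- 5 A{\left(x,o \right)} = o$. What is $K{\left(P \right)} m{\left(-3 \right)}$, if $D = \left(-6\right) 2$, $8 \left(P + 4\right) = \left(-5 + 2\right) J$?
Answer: $- \frac{24}{685} \approx -0.035037$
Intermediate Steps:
$A{\left(x,o \right)} = - \frac{o}{5}$
$m{\left(C \right)} = - \frac{C}{5}$
$P = - \frac{41}{8}$ ($P = -4 + \frac{\left(-5 + 2\right) 3}{8} = -4 + \frac{\left(-3\right) 3}{8} = -4 + \frac{1}{8} \left(-9\right) = -4 - \frac{9}{8} = - \frac{41}{8} \approx -5.125$)
$D = -12$
$K{\left(z \right)} = \frac{1}{-12 + z}$ ($K{\left(z \right)} = \frac{1}{z - 12} = \frac{1}{-12 + z}$)
$K{\left(P \right)} m{\left(-3 \right)} = \frac{\left(- \frac{1}{5}\right) \left(-3\right)}{-12 - \frac{41}{8}} = \frac{1}{- \frac{137}{8}} \cdot \frac{3}{5} = \left(- \frac{8}{137}\right) \frac{3}{5} = - \frac{24}{685}$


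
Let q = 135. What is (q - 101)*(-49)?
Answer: -1666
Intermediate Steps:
(q - 101)*(-49) = (135 - 101)*(-49) = 34*(-49) = -1666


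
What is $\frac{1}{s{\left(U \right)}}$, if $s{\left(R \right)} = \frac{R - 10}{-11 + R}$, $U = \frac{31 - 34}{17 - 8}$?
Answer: $\frac{34}{31} \approx 1.0968$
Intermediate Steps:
$U = - \frac{1}{3}$ ($U = - \frac{3}{9} = \left(-3\right) \frac{1}{9} = - \frac{1}{3} \approx -0.33333$)
$s{\left(R \right)} = \frac{-10 + R}{-11 + R}$
$\frac{1}{s{\left(U \right)}} = \frac{1}{\frac{1}{-11 - \frac{1}{3}} \left(-10 - \frac{1}{3}\right)} = \frac{1}{\frac{1}{- \frac{34}{3}} \left(- \frac{31}{3}\right)} = \frac{1}{\left(- \frac{3}{34}\right) \left(- \frac{31}{3}\right)} = \frac{1}{\frac{31}{34}} = \frac{34}{31}$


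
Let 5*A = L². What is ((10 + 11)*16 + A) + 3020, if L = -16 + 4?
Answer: 16924/5 ≈ 3384.8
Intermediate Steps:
L = -12
A = 144/5 (A = (⅕)*(-12)² = (⅕)*144 = 144/5 ≈ 28.800)
((10 + 11)*16 + A) + 3020 = ((10 + 11)*16 + 144/5) + 3020 = (21*16 + 144/5) + 3020 = (336 + 144/5) + 3020 = 1824/5 + 3020 = 16924/5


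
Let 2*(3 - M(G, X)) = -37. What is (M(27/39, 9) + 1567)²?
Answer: 10093329/4 ≈ 2.5233e+6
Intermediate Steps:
M(G, X) = 43/2 (M(G, X) = 3 - ½*(-37) = 3 + 37/2 = 43/2)
(M(27/39, 9) + 1567)² = (43/2 + 1567)² = (3177/2)² = 10093329/4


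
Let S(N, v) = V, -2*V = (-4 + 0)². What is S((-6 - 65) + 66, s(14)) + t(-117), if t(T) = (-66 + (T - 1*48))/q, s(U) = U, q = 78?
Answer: -285/26 ≈ -10.962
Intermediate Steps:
V = -8 (V = -(-4 + 0)²/2 = -½*(-4)² = -½*16 = -8)
t(T) = -19/13 + T/78 (t(T) = (-66 + (T - 1*48))/78 = (-66 + (T - 48))*(1/78) = (-66 + (-48 + T))*(1/78) = (-114 + T)*(1/78) = -19/13 + T/78)
S(N, v) = -8
S((-6 - 65) + 66, s(14)) + t(-117) = -8 + (-19/13 + (1/78)*(-117)) = -8 + (-19/13 - 3/2) = -8 - 77/26 = -285/26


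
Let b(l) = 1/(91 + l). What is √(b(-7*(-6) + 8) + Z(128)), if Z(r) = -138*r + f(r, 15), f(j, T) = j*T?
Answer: I*√313006323/141 ≈ 125.48*I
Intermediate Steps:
f(j, T) = T*j
Z(r) = -123*r (Z(r) = -138*r + 15*r = -123*r)
√(b(-7*(-6) + 8) + Z(128)) = √(1/(91 + (-7*(-6) + 8)) - 123*128) = √(1/(91 + (42 + 8)) - 15744) = √(1/(91 + 50) - 15744) = √(1/141 - 15744) = √(-2219903/141) = I*√313006323/141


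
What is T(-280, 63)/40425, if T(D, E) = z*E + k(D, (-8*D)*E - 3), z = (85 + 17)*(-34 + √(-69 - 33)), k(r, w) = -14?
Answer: -31214/5775 + 306*I*√102/1925 ≈ -5.405 + 1.6054*I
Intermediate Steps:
z = -3468 + 102*I*√102 (z = 102*(-34 + √(-102)) = 102*(-34 + I*√102) = -3468 + 102*I*√102 ≈ -3468.0 + 1030.2*I)
T(D, E) = -14 + E*(-3468 + 102*I*√102) (T(D, E) = (-3468 + 102*I*√102)*E - 14 = E*(-3468 + 102*I*√102) - 14 = -14 + E*(-3468 + 102*I*√102))
T(-280, 63)/40425 = (-14 - 3468*63 + 102*I*63*√102)/40425 = (-14 - 218484 + 6426*I*√102)*(1/40425) = (-218498 + 6426*I*√102)*(1/40425) = -31214/5775 + 306*I*√102/1925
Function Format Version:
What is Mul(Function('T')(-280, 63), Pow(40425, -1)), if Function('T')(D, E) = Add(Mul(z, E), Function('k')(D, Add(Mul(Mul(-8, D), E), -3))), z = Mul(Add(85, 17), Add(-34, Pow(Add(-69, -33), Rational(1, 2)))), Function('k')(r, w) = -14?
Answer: Add(Rational(-31214, 5775), Mul(Rational(306, 1925), I, Pow(102, Rational(1, 2)))) ≈ Add(-5.4050, Mul(1.6054, I))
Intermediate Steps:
z = Add(-3468, Mul(102, I, Pow(102, Rational(1, 2)))) (z = Mul(102, Add(-34, Pow(-102, Rational(1, 2)))) = Mul(102, Add(-34, Mul(I, Pow(102, Rational(1, 2))))) = Add(-3468, Mul(102, I, Pow(102, Rational(1, 2)))) ≈ Add(-3468.0, Mul(1030.2, I)))
Function('T')(D, E) = Add(-14, Mul(E, Add(-3468, Mul(102, I, Pow(102, Rational(1, 2)))))) (Function('T')(D, E) = Add(Mul(Add(-3468, Mul(102, I, Pow(102, Rational(1, 2)))), E), -14) = Add(Mul(E, Add(-3468, Mul(102, I, Pow(102, Rational(1, 2))))), -14) = Add(-14, Mul(E, Add(-3468, Mul(102, I, Pow(102, Rational(1, 2)))))))
Mul(Function('T')(-280, 63), Pow(40425, -1)) = Mul(Add(-14, Mul(-3468, 63), Mul(102, I, 63, Pow(102, Rational(1, 2)))), Pow(40425, -1)) = Mul(Add(-14, -218484, Mul(6426, I, Pow(102, Rational(1, 2)))), Rational(1, 40425)) = Mul(Add(-218498, Mul(6426, I, Pow(102, Rational(1, 2)))), Rational(1, 40425)) = Add(Rational(-31214, 5775), Mul(Rational(306, 1925), I, Pow(102, Rational(1, 2))))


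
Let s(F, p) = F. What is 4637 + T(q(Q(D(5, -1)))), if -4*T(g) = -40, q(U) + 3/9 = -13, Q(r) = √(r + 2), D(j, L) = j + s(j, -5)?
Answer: 4647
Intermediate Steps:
D(j, L) = 2*j (D(j, L) = j + j = 2*j)
Q(r) = √(2 + r)
q(U) = -40/3 (q(U) = -⅓ - 13 = -40/3)
T(g) = 10 (T(g) = -¼*(-40) = 10)
4637 + T(q(Q(D(5, -1)))) = 4637 + 10 = 4647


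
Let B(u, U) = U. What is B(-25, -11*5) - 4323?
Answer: -4378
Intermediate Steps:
B(-25, -11*5) - 4323 = -11*5 - 4323 = -55 - 4323 = -4378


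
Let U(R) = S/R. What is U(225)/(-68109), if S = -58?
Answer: 58/15324525 ≈ 3.7848e-6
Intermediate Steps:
U(R) = -58/R
U(225)/(-68109) = -58/225/(-68109) = -58*1/225*(-1/68109) = -58/225*(-1/68109) = 58/15324525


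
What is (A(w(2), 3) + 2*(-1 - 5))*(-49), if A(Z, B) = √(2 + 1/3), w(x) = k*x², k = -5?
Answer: 588 - 49*√21/3 ≈ 513.15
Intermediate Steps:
w(x) = -5*x²
A(Z, B) = √21/3 (A(Z, B) = √(2 + ⅓) = √(7/3) = √21/3)
(A(w(2), 3) + 2*(-1 - 5))*(-49) = (√21/3 + 2*(-1 - 5))*(-49) = (√21/3 + 2*(-6))*(-49) = (√21/3 - 12)*(-49) = (-12 + √21/3)*(-49) = 588 - 49*√21/3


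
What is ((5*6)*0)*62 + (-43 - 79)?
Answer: -122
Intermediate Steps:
((5*6)*0)*62 + (-43 - 79) = (30*0)*62 - 122 = 0*62 - 122 = 0 - 122 = -122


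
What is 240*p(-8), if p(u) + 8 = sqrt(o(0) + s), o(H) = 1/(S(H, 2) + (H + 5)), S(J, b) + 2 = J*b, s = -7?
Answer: -1920 + 160*I*sqrt(15) ≈ -1920.0 + 619.68*I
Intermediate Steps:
S(J, b) = -2 + J*b
o(H) = 1/(3 + 3*H) (o(H) = 1/((-2 + H*2) + (H + 5)) = 1/((-2 + 2*H) + (5 + H)) = 1/(3 + 3*H))
p(u) = -8 + 2*I*sqrt(15)/3 (p(u) = -8 + sqrt(1/(3*(1 + 0)) - 7) = -8 + sqrt((1/3)/1 - 7) = -8 + sqrt((1/3)*1 - 7) = -8 + sqrt(1/3 - 7) = -8 + sqrt(-20/3) = -8 + 2*I*sqrt(15)/3)
240*p(-8) = 240*(-8 + 2*I*sqrt(15)/3) = -1920 + 160*I*sqrt(15)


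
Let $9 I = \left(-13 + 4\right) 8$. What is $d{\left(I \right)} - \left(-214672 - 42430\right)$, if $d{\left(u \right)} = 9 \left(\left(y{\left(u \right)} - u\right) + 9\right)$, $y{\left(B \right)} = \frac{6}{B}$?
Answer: $\frac{1028993}{4} \approx 2.5725 \cdot 10^{5}$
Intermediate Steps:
$I = -8$ ($I = \frac{\left(-13 + 4\right) 8}{9} = \frac{\left(-9\right) 8}{9} = \frac{1}{9} \left(-72\right) = -8$)
$d{\left(u \right)} = 81 - 9 u + \frac{54}{u}$ ($d{\left(u \right)} = 9 \left(\left(\frac{6}{u} - u\right) + 9\right) = 9 \left(\left(- u + \frac{6}{u}\right) + 9\right) = 9 \left(9 - u + \frac{6}{u}\right) = 81 - 9 u + \frac{54}{u}$)
$d{\left(I \right)} - \left(-214672 - 42430\right) = \left(81 - -72 + \frac{54}{-8}\right) - \left(-214672 - 42430\right) = \left(81 + 72 + 54 \left(- \frac{1}{8}\right)\right) - \left(-214672 - 42430\right) = \left(81 + 72 - \frac{27}{4}\right) - -257102 = \frac{585}{4} + 257102 = \frac{1028993}{4}$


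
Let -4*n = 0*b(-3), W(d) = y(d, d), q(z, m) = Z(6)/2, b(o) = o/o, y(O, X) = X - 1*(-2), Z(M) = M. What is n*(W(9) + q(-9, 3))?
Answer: 0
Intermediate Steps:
y(O, X) = 2 + X (y(O, X) = X + 2 = 2 + X)
b(o) = 1
q(z, m) = 3 (q(z, m) = 6/2 = 6*(½) = 3)
W(d) = 2 + d
n = 0 (n = -0 = -¼*0 = 0)
n*(W(9) + q(-9, 3)) = 0*((2 + 9) + 3) = 0*(11 + 3) = 0*14 = 0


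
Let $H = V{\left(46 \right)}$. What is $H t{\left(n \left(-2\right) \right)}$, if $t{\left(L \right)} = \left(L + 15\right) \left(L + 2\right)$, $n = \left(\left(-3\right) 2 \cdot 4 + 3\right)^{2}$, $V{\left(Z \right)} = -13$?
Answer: $-9918480$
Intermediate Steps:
$n = 441$ ($n = \left(\left(-6\right) 4 + 3\right)^{2} = \left(-24 + 3\right)^{2} = \left(-21\right)^{2} = 441$)
$t{\left(L \right)} = \left(2 + L\right) \left(15 + L\right)$ ($t{\left(L \right)} = \left(15 + L\right) \left(2 + L\right) = \left(2 + L\right) \left(15 + L\right)$)
$H = -13$
$H t{\left(n \left(-2\right) \right)} = - 13 \left(30 + \left(441 \left(-2\right)\right)^{2} + 17 \cdot 441 \left(-2\right)\right) = - 13 \left(30 + \left(-882\right)^{2} + 17 \left(-882\right)\right) = - 13 \left(30 + 777924 - 14994\right) = \left(-13\right) 762960 = -9918480$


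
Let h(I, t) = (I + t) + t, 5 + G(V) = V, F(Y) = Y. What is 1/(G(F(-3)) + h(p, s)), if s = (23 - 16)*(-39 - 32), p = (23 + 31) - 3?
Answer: -1/951 ≈ -0.0010515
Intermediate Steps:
p = 51 (p = 54 - 3 = 51)
G(V) = -5 + V
s = -497 (s = 7*(-71) = -497)
h(I, t) = I + 2*t
1/(G(F(-3)) + h(p, s)) = 1/((-5 - 3) + (51 + 2*(-497))) = 1/(-8 + (51 - 994)) = 1/(-8 - 943) = 1/(-951) = -1/951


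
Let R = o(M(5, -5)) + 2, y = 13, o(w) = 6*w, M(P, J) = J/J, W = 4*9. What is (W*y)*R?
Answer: 3744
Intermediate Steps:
W = 36
M(P, J) = 1
R = 8 (R = 6*1 + 2 = 6 + 2 = 8)
(W*y)*R = (36*13)*8 = 468*8 = 3744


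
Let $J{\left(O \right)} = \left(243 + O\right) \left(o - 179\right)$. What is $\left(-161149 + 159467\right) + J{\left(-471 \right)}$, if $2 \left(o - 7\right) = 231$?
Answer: $11200$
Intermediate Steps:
$o = \frac{245}{2}$ ($o = 7 + \frac{1}{2} \cdot 231 = 7 + \frac{231}{2} = \frac{245}{2} \approx 122.5$)
$J{\left(O \right)} = - \frac{27459}{2} - \frac{113 O}{2}$ ($J{\left(O \right)} = \left(243 + O\right) \left(\frac{245}{2} - 179\right) = \left(243 + O\right) \left(- \frac{113}{2}\right) = - \frac{27459}{2} - \frac{113 O}{2}$)
$\left(-161149 + 159467\right) + J{\left(-471 \right)} = \left(-161149 + 159467\right) - -12882 = -1682 + \left(- \frac{27459}{2} + \frac{53223}{2}\right) = -1682 + 12882 = 11200$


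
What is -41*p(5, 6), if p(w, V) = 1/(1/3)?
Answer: -123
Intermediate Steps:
p(w, V) = 3 (p(w, V) = 1/(1/3) = 3)
-41*p(5, 6) = -41*3 = -123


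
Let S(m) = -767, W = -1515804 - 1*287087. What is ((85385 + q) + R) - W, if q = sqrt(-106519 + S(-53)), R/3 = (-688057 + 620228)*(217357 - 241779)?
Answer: 4971447790 + I*sqrt(107286) ≈ 4.9714e+9 + 327.55*I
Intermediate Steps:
R = 4969559514 (R = 3*((-688057 + 620228)*(217357 - 241779)) = 3*(-67829*(-24422)) = 3*1656519838 = 4969559514)
W = -1802891 (W = -1515804 - 287087 = -1802891)
q = I*sqrt(107286) (q = sqrt(-106519 - 767) = sqrt(-107286) = I*sqrt(107286) ≈ 327.55*I)
((85385 + q) + R) - W = ((85385 + I*sqrt(107286)) + 4969559514) - 1*(-1802891) = (4969644899 + I*sqrt(107286)) + 1802891 = 4971447790 + I*sqrt(107286)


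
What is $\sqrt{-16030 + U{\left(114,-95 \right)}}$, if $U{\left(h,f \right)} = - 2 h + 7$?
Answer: $i \sqrt{16251} \approx 127.48 i$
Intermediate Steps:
$U{\left(h,f \right)} = 7 - 2 h$
$\sqrt{-16030 + U{\left(114,-95 \right)}} = \sqrt{-16030 + \left(7 - 228\right)} = \sqrt{-16030 - 221} = \sqrt{-16251} = i \sqrt{16251}$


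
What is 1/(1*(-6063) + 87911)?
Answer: 1/81848 ≈ 1.2218e-5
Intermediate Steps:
1/(1*(-6063) + 87911) = 1/(-6063 + 87911) = 1/81848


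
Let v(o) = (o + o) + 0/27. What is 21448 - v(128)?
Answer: 21192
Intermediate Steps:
v(o) = 2*o (v(o) = 2*o + 0*(1/27) = 2*o + 0 = 2*o)
21448 - v(128) = 21448 - 2*128 = 21448 - 1*256 = 21448 - 256 = 21192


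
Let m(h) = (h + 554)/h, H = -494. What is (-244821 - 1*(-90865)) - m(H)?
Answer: -38027102/247 ≈ -1.5396e+5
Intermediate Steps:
m(h) = (554 + h)/h
(-244821 - 1*(-90865)) - m(H) = (-244821 - 1*(-90865)) - (554 - 494)/(-494) = (-244821 + 90865) - (-1)*60/494 = -153956 - 1*(-30/247) = -153956 + 30/247 = -38027102/247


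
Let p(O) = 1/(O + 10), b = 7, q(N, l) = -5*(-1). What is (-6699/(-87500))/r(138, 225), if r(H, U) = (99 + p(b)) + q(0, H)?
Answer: 561/762500 ≈ 0.00073574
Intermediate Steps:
q(N, l) = 5
p(O) = 1/(10 + O)
r(H, U) = 1769/17 (r(H, U) = (99 + 1/(10 + 7)) + 5 = (99 + 1/17) + 5 = 1684/17 + 5 = 1769/17)
(-6699/(-87500))/r(138, 225) = (-6699/(-87500))/(1769/17) = -6699*(-1/87500)*(17/1769) = (957/12500)*(17/1769) = 561/762500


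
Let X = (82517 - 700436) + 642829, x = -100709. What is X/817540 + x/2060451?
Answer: -3100780145/168450111054 ≈ -0.018408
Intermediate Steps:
X = 24910 (X = -617919 + 642829 = 24910)
X/817540 + x/2060451 = 24910/817540 - 100709/2060451 = 24910*(1/817540) - 100709*1/2060451 = 2491/81754 - 100709/2060451 = -3100780145/168450111054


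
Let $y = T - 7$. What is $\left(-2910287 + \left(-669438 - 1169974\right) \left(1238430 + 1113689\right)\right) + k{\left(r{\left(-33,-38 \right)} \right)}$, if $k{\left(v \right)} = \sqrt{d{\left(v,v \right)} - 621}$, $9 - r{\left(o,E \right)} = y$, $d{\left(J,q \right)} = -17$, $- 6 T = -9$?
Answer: $-4326518824315 + i \sqrt{638} \approx -4.3265 \cdot 10^{12} + 25.259 i$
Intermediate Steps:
$T = \frac{3}{2}$ ($T = \left(- \frac{1}{6}\right) \left(-9\right) = \frac{3}{2} \approx 1.5$)
$y = - \frac{11}{2}$ ($y = \frac{3}{2} - 7 = - \frac{11}{2} \approx -5.5$)
$r{\left(o,E \right)} = \frac{29}{2}$ ($r{\left(o,E \right)} = 9 - - \frac{11}{2} = 9 + \frac{11}{2} = \frac{29}{2}$)
$k{\left(v \right)} = i \sqrt{638}$ ($k{\left(v \right)} = \sqrt{-17 - 621} = \sqrt{-638} = i \sqrt{638}$)
$\left(-2910287 + \left(-669438 - 1169974\right) \left(1238430 + 1113689\right)\right) + k{\left(r{\left(-33,-38 \right)} \right)} = \left(-2910287 + \left(-669438 - 1169974\right) \left(1238430 + 1113689\right)\right) + i \sqrt{638} = \left(-2910287 - 4326515914028\right) + i \sqrt{638} = -4326518824315 + i \sqrt{638}$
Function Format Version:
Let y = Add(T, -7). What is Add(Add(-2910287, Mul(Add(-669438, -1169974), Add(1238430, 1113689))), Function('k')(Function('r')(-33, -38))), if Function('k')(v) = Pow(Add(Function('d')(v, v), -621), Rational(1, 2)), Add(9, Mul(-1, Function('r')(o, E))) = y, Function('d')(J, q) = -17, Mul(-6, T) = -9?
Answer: Add(-4326518824315, Mul(I, Pow(638, Rational(1, 2)))) ≈ Add(-4.3265e+12, Mul(25.259, I))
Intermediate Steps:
T = Rational(3, 2) (T = Mul(Rational(-1, 6), -9) = Rational(3, 2) ≈ 1.5000)
y = Rational(-11, 2) (y = Add(Rational(3, 2), -7) = Rational(-11, 2) ≈ -5.5000)
Function('r')(o, E) = Rational(29, 2) (Function('r')(o, E) = Add(9, Mul(-1, Rational(-11, 2))) = Add(9, Rational(11, 2)) = Rational(29, 2))
Function('k')(v) = Mul(I, Pow(638, Rational(1, 2))) (Function('k')(v) = Pow(Add(-17, -621), Rational(1, 2)) = Pow(-638, Rational(1, 2)) = Mul(I, Pow(638, Rational(1, 2))))
Add(Add(-2910287, Mul(Add(-669438, -1169974), Add(1238430, 1113689))), Function('k')(Function('r')(-33, -38))) = Add(Add(-2910287, Mul(Add(-669438, -1169974), Add(1238430, 1113689))), Mul(I, Pow(638, Rational(1, 2)))) = Add(Add(-2910287, Mul(-1839412, 2352119)), Mul(I, Pow(638, Rational(1, 2)))) = Add(Add(-2910287, -4326515914028), Mul(I, Pow(638, Rational(1, 2)))) = Add(-4326518824315, Mul(I, Pow(638, Rational(1, 2))))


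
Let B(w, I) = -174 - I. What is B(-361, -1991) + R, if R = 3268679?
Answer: 3270496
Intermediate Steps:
B(-361, -1991) + R = (-174 - 1*(-1991)) + 3268679 = (-174 + 1991) + 3268679 = 1817 + 3268679 = 3270496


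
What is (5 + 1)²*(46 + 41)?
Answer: 3132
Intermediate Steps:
(5 + 1)²*(46 + 41) = 6²*87 = 36*87 = 3132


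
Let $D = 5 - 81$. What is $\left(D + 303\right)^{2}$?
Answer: $51529$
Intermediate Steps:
$D = -76$ ($D = 5 - 81 = -76$)
$\left(D + 303\right)^{2} = \left(-76 + 303\right)^{2} = 227^{2} = 51529$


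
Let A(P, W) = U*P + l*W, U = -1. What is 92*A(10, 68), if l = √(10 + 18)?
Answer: -920 + 12512*√7 ≈ 32184.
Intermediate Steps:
l = 2*√7 (l = √28 = 2*√7 ≈ 5.2915)
A(P, W) = -P + 2*W*√7 (A(P, W) = -P + (2*√7)*W = -P + 2*W*√7)
92*A(10, 68) = 92*(-1*10 + 2*68*√7) = 92*(-10 + 136*√7) = -920 + 12512*√7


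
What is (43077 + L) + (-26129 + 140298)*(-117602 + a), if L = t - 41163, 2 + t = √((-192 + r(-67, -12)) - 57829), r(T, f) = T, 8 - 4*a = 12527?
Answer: -55135285015/4 + 2*I*√14522 ≈ -1.3784e+10 + 241.01*I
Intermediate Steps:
a = -12519/4 (a = 2 - ¼*12527 = 2 - 12527/4 = -12519/4 ≈ -3129.8)
t = -2 + 2*I*√14522 (t = -2 + √((-192 - 67) - 57829) = -2 + √(-259 - 57829) = -2 + √(-58088) = -2 + 2*I*√14522 ≈ -2.0 + 241.01*I)
L = -41165 + 2*I*√14522 (L = (-2 + 2*I*√14522) - 41163 = -41165 + 2*I*√14522 ≈ -41165.0 + 241.01*I)
(43077 + L) + (-26129 + 140298)*(-117602 + a) = (43077 + (-41165 + 2*I*√14522)) + (-26129 + 140298)*(-117602 - 12519/4) = (1912 + 2*I*√14522) + 114169*(-482927/4) = (1912 + 2*I*√14522) - 55135292663/4 = -55135285015/4 + 2*I*√14522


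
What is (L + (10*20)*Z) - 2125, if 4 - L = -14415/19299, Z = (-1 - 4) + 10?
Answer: -7206588/6433 ≈ -1120.3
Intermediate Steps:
Z = 5 (Z = -5 + 10 = 5)
L = 30537/6433 (L = 4 - (-14415)/19299 = 4 - 1*(-4805/6433) = 4 + 4805/6433 = 30537/6433 ≈ 4.7469)
(L + (10*20)*Z) - 2125 = (30537/6433 + (10*20)*5) - 2125 = (30537/6433 + 200*5) - 2125 = (30537/6433 + 1000) - 2125 = 6463537/6433 - 2125 = -7206588/6433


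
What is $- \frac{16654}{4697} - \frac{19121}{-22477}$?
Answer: $- \frac{3695073}{1371097} \approx -2.695$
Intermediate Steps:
$- \frac{16654}{4697} - \frac{19121}{-22477} = \left(-16654\right) \frac{1}{4697} - - \frac{19121}{22477} = - \frac{1514}{427} + \frac{19121}{22477} = - \frac{3695073}{1371097}$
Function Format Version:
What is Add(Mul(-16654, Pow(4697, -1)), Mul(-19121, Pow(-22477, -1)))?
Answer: Rational(-3695073, 1371097) ≈ -2.6950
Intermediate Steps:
Add(Mul(-16654, Pow(4697, -1)), Mul(-19121, Pow(-22477, -1))) = Add(Mul(-16654, Rational(1, 4697)), Mul(-19121, Rational(-1, 22477))) = Add(Rational(-1514, 427), Rational(19121, 22477)) = Rational(-3695073, 1371097)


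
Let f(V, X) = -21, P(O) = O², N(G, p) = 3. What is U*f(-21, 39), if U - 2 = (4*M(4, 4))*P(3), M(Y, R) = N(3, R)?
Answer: -2310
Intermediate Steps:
M(Y, R) = 3
U = 110 (U = 2 + (4*3)*3² = 2 + 12*9 = 2 + 108 = 110)
U*f(-21, 39) = 110*(-21) = -2310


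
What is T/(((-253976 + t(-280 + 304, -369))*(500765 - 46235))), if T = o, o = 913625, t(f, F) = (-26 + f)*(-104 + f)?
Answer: -182725/23073397296 ≈ -7.9193e-6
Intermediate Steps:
t(f, F) = (-104 + f)*(-26 + f)
T = 913625
T/(((-253976 + t(-280 + 304, -369))*(500765 - 46235))) = 913625/(((-253976 + (2704 + (-280 + 304)² - 130*(-280 + 304)))*(500765 - 46235))) = 913625/(((-253976 + (2704 + 24² - 130*24))*454530)) = 913625/(((-253976 + (2704 + 576 - 3120))*454530)) = 913625/(((-253976 + 160)*454530)) = 913625/((-253816*454530)) = 913625/(-115366986480) = 913625*(-1/115366986480) = -182725/23073397296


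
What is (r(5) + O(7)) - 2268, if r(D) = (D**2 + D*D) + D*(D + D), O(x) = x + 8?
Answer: -2153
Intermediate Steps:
O(x) = 8 + x
r(D) = 4*D**2 (r(D) = (D**2 + D**2) + D*(2*D) = 2*D**2 + 2*D**2 = 4*D**2)
(r(5) + O(7)) - 2268 = (4*5**2 + (8 + 7)) - 2268 = (4*25 + 15) - 2268 = (100 + 15) - 2268 = 115 - 2268 = -2153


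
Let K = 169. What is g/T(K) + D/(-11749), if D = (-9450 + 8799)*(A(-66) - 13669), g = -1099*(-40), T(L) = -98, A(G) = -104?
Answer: -3214691/2653 ≈ -1211.7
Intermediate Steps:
g = 43960
D = 8966223 (D = (-9450 + 8799)*(-104 - 13669) = -651*(-13773) = 8966223)
g/T(K) + D/(-11749) = 43960/(-98) + 8966223/(-11749) = 43960*(-1/98) + 8966223*(-1/11749) = -3140/7 - 289233/379 = -3214691/2653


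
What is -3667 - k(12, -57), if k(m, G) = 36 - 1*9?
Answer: -3694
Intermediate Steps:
k(m, G) = 27 (k(m, G) = 36 - 9 = 27)
-3667 - k(12, -57) = -3667 - 1*27 = -3667 - 27 = -3694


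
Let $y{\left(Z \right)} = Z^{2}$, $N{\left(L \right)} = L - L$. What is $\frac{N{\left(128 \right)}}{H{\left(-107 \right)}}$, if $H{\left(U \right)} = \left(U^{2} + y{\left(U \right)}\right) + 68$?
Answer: $0$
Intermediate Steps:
$N{\left(L \right)} = 0$
$H{\left(U \right)} = 68 + 2 U^{2}$ ($H{\left(U \right)} = \left(U^{2} + U^{2}\right) + 68 = 2 U^{2} + 68 = 68 + 2 U^{2}$)
$\frac{N{\left(128 \right)}}{H{\left(-107 \right)}} = \frac{0}{68 + 2 \left(-107\right)^{2}} = \frac{0}{68 + 2 \cdot 11449} = \frac{0}{68 + 22898} = \frac{0}{22966} = 0 \cdot \frac{1}{22966} = 0$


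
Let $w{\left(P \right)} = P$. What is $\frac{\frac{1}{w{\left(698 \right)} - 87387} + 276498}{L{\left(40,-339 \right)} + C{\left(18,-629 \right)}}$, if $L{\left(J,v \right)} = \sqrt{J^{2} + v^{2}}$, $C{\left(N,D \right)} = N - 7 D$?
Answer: $\frac{105968430569941}{1684256308080} - \frac{23969335121 \sqrt{116521}}{1684256308080} \approx 58.059$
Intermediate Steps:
$\frac{\frac{1}{w{\left(698 \right)} - 87387} + 276498}{L{\left(40,-339 \right)} + C{\left(18,-629 \right)}} = \frac{\frac{1}{698 - 87387} + 276498}{\sqrt{40^{2} + \left(-339\right)^{2}} + \left(18 - -4403\right)} = \frac{\frac{1}{-86689} + 276498}{\sqrt{1600 + 114921} + \left(18 + 4403\right)} = \frac{- \frac{1}{86689} + 276498}{\sqrt{116521} + 4421} = \frac{23969335121}{86689 \left(4421 + \sqrt{116521}\right)}$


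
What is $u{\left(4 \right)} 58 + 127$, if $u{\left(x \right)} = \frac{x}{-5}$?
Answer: $\frac{403}{5} \approx 80.6$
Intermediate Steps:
$u{\left(x \right)} = - \frac{x}{5}$ ($u{\left(x \right)} = x \left(- \frac{1}{5}\right) = - \frac{x}{5}$)
$u{\left(4 \right)} 58 + 127 = \left(- \frac{1}{5}\right) 4 \cdot 58 + 127 = \left(- \frac{4}{5}\right) 58 + 127 = - \frac{232}{5} + 127 = \frac{403}{5}$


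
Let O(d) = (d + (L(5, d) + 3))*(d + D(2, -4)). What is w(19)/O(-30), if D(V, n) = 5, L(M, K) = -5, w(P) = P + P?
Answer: 19/400 ≈ 0.047500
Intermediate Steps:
w(P) = 2*P
O(d) = (-2 + d)*(5 + d) (O(d) = (d + (-5 + 3))*(d + 5) = (d - 2)*(5 + d) = (-2 + d)*(5 + d))
w(19)/O(-30) = (2*19)/(-10 + (-30)² + 3*(-30)) = 38/(-10 + 900 - 90) = 38/800 = 38*(1/800) = 19/400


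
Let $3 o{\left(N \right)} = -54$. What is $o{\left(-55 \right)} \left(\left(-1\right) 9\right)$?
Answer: $162$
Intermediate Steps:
$o{\left(N \right)} = -18$ ($o{\left(N \right)} = \frac{1}{3} \left(-54\right) = -18$)
$o{\left(-55 \right)} \left(\left(-1\right) 9\right) = - 18 \left(\left(-1\right) 9\right) = \left(-18\right) \left(-9\right) = 162$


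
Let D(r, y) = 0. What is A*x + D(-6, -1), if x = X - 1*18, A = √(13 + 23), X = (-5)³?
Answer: -858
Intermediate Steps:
X = -125
A = 6 (A = √36 = 6)
x = -143 (x = -125 - 1*18 = -125 - 18 = -143)
A*x + D(-6, -1) = 6*(-143) + 0 = -858 + 0 = -858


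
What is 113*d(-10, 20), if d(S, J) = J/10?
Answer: 226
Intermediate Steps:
d(S, J) = J/10 (d(S, J) = J*(1/10) = J/10)
113*d(-10, 20) = 113*((1/10)*20) = 113*2 = 226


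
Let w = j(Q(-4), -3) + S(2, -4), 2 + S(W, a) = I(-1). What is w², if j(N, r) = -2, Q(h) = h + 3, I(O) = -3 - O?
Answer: 36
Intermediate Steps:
S(W, a) = -4 (S(W, a) = -2 + (-3 - 1*(-1)) = -2 + (-3 + 1) = -2 - 2 = -4)
Q(h) = 3 + h
w = -6 (w = -2 - 4 = -6)
w² = (-6)² = 36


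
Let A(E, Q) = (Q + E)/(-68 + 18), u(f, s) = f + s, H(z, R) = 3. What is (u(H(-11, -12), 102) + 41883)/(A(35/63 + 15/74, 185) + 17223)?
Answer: 279640080/114680437 ≈ 2.4384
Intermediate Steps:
A(E, Q) = -E/50 - Q/50 (A(E, Q) = (E + Q)/(-50) = (E + Q)*(-1/50) = -E/50 - Q/50)
(u(H(-11, -12), 102) + 41883)/(A(35/63 + 15/74, 185) + 17223) = ((3 + 102) + 41883)/((-(35/63 + 15/74)/50 - 1/50*185) + 17223) = (105 + 41883)/((-(35*(1/63) + 15*(1/74))/50 - 37/10) + 17223) = 41988/((-(5/9 + 15/74)/50 - 37/10) + 17223) = 41988/((-1/50*505/666 - 37/10) + 17223) = 41988/((-101/6660 - 37/10) + 17223) = 41988/(-24743/6660 + 17223) = 41988/(114680437/6660) = 41988*(6660/114680437) = 279640080/114680437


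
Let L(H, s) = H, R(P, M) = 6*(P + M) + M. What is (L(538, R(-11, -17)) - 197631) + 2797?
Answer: -194296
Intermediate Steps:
R(P, M) = 6*P + 7*M (R(P, M) = 6*(M + P) + M = (6*M + 6*P) + M = 6*P + 7*M)
(L(538, R(-11, -17)) - 197631) + 2797 = (538 - 197631) + 2797 = -197093 + 2797 = -194296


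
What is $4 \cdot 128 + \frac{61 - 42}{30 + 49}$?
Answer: $\frac{40467}{79} \approx 512.24$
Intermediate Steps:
$4 \cdot 128 + \frac{61 - 42}{30 + 49} = 512 + \frac{19}{79} = \frac{40467}{79}$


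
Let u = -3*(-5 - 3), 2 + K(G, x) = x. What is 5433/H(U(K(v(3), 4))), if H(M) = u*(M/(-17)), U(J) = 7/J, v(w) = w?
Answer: -30787/28 ≈ -1099.5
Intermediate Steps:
K(G, x) = -2 + x
u = 24 (u = -3*(-8) = 24)
H(M) = -24*M/17 (H(M) = 24*(M/(-17)) = 24*(M*(-1/17)) = 24*(-M/17) = -24*M/17)
5433/H(U(K(v(3), 4))) = 5433/((-168/(17*(-2 + 4)))) = 5433/((-168/(17*2))) = 5433/((-24/17*7/2)) = 5433/(-84/17) = 5433*(-17/84) = -30787/28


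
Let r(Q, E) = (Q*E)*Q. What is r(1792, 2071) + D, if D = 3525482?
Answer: 6654053226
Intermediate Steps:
r(Q, E) = E*Q² (r(Q, E) = (E*Q)*Q = E*Q²)
r(1792, 2071) + D = 2071*1792² + 3525482 = 2071*3211264 + 3525482 = 6650527744 + 3525482 = 6654053226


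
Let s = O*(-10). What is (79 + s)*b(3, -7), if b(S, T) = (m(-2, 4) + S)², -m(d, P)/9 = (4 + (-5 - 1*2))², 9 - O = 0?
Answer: -66924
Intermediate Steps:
O = 9 (O = 9 - 1*0 = 9 + 0 = 9)
m(d, P) = -81 (m(d, P) = -9*(4 + (-5 - 1*2))² = -9*(4 + (-5 - 2))² = -9*(4 - 7)² = -9*(-3)² = -9*9 = -81)
b(S, T) = (-81 + S)²
s = -90 (s = 9*(-10) = -90)
(79 + s)*b(3, -7) = (79 - 90)*(-81 + 3)² = -11*(-78)² = -11*6084 = -66924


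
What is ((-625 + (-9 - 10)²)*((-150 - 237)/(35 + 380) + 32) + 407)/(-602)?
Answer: 10747/830 ≈ 12.948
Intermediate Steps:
((-625 + (-9 - 10)²)*((-150 - 237)/(35 + 380) + 32) + 407)/(-602) = -((-625 + (-19)²)*(-387/415 + 32) + 407)/602 = -((-625 + 361)*(-387*1/415 + 32) + 407)/602 = -(-264*(-387/415 + 32) + 407)/602 = -(-264*12893/415 + 407)/602 = -(-3403752/415 + 407)/602 = -1/602*(-3234847/415) = 10747/830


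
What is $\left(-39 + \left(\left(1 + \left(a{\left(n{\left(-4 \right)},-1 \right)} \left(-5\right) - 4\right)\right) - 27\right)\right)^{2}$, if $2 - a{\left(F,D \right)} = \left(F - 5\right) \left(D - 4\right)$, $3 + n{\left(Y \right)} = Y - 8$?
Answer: $177241$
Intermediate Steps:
$n{\left(Y \right)} = -11 + Y$ ($n{\left(Y \right)} = -3 + \left(Y - 8\right) = -3 + \left(-8 + Y\right) = -11 + Y$)
$a{\left(F,D \right)} = 2 - \left(-5 + F\right) \left(-4 + D\right)$ ($a{\left(F,D \right)} = 2 - \left(F - 5\right) \left(D - 4\right) = 2 - \left(-5 + F\right) \left(D - 4\right) = 2 - \left(-5 + F\right) \left(-4 + D\right)$)
$\left(-39 + \left(\left(1 + \left(a{\left(n{\left(-4 \right)},-1 \right)} \left(-5\right) - 4\right)\right) - 27\right)\right)^{2} = \left(-39 - \left(30 - \left(-18 + 4 \left(-11 - 4\right) + 5 \left(-1\right) - - (-11 - 4)\right) \left(-5\right)\right)\right)^{2} = \left(-39 - \left(30 - \left(-18 + 4 \left(-15\right) - 5 - \left(-1\right) \left(-15\right)\right) \left(-5\right)\right)\right)^{2} = \left(-39 - \left(30 - \left(-18 - 60 - 5 - 15\right) \left(-5\right)\right)\right)^{2} = \left(-39 + \left(\left(1 - -486\right) - 27\right)\right)^{2} = \left(-39 + \left(\left(1 + \left(490 - 4\right)\right) - 27\right)\right)^{2} = \left(-39 + \left(\left(1 + 486\right) - 27\right)\right)^{2} = \left(-39 + \left(487 - 27\right)\right)^{2} = \left(-39 + 460\right)^{2} = 421^{2} = 177241$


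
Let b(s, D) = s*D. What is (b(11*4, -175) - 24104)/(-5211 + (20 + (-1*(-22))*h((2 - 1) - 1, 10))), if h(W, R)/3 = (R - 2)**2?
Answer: 31804/967 ≈ 32.889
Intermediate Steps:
h(W, R) = 3*(-2 + R)**2 (h(W, R) = 3*(R - 2)**2 = 3*(-2 + R)**2)
b(s, D) = D*s
(b(11*4, -175) - 24104)/(-5211 + (20 + (-1*(-22))*h((2 - 1) - 1, 10))) = (-1925*4 - 24104)/(-5211 + (20 + (-1*(-22))*(3*(-2 + 10)**2))) = (-175*44 - 24104)/(-5211 + (20 + 22*(3*8**2))) = (-7700 - 24104)/(-5211 + (20 + 22*(3*64))) = -31804/(-5211 + (20 + 22*192)) = -31804/(-5211 + (20 + 4224)) = -31804/(-5211 + 4244) = -31804/(-967) = -31804*(-1/967) = 31804/967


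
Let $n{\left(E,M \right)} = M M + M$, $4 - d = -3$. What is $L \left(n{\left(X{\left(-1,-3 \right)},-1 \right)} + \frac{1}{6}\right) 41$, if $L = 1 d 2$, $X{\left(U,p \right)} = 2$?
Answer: $\frac{287}{3} \approx 95.667$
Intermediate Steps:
$d = 7$ ($d = 4 - -3 = 4 + 3 = 7$)
$n{\left(E,M \right)} = M + M^{2}$ ($n{\left(E,M \right)} = M^{2} + M = M + M^{2}$)
$L = 14$ ($L = 1 \cdot 7 \cdot 2 = 7 \cdot 2 = 14$)
$L \left(n{\left(X{\left(-1,-3 \right)},-1 \right)} + \frac{1}{6}\right) 41 = 14 \left(- (1 - 1) + \frac{1}{6}\right) 41 = 14 \left(\left(-1\right) 0 + \frac{1}{6}\right) 41 = 14 \left(0 + \frac{1}{6}\right) 41 = 14 \cdot \frac{1}{6} \cdot 41 = \frac{7}{3} \cdot 41 = \frac{287}{3}$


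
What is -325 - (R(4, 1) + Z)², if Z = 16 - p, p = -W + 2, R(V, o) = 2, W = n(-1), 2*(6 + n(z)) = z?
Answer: -1661/4 ≈ -415.25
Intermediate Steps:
n(z) = -6 + z/2
W = -13/2 (W = -6 + (½)*(-1) = -6 - ½ = -13/2 ≈ -6.5000)
p = 17/2 (p = -1*(-13/2) + 2 = 13/2 + 2 = 17/2 ≈ 8.5000)
Z = 15/2 (Z = 16 - 1*17/2 = 16 - 17/2 = 15/2 ≈ 7.5000)
-325 - (R(4, 1) + Z)² = -325 - (2 + 15/2)² = -325 - (19/2)² = -325 - 1*361/4 = -325 - 361/4 = -1661/4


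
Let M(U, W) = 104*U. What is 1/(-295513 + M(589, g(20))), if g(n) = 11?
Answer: -1/234257 ≈ -4.2688e-6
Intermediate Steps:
1/(-295513 + M(589, g(20))) = 1/(-295513 + 104*589) = 1/(-295513 + 61256) = 1/(-234257) = -1/234257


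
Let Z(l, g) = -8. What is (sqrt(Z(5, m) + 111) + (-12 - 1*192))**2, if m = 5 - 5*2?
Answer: (204 - sqrt(103))**2 ≈ 37578.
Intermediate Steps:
m = -5 (m = 5 - 10 = -5)
(sqrt(Z(5, m) + 111) + (-12 - 1*192))**2 = (sqrt(-8 + 111) + (-12 - 1*192))**2 = (sqrt(103) + (-12 - 192))**2 = (sqrt(103) - 204)**2 = (-204 + sqrt(103))**2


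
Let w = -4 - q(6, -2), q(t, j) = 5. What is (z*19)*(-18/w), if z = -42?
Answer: -1596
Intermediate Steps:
w = -9 (w = -4 - 1*5 = -4 - 5 = -9)
(z*19)*(-18/w) = (-42*19)*(-18/(-9)) = -(-14364)*(-1)/9 = -798*2 = -1596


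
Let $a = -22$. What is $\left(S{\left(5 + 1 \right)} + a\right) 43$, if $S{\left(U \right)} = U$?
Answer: $-688$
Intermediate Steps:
$\left(S{\left(5 + 1 \right)} + a\right) 43 = \left(\left(5 + 1\right) - 22\right) 43 = \left(6 - 22\right) 43 = \left(-16\right) 43 = -688$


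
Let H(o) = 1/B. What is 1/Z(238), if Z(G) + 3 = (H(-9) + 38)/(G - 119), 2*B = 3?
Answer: -357/955 ≈ -0.37382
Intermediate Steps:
B = 3/2 (B = (1/2)*3 = 3/2 ≈ 1.5000)
H(o) = 2/3 (H(o) = 1/(3/2) = 2/3)
Z(G) = -3 + 116/(3*(-119 + G)) (Z(G) = -3 + (2/3 + 38)/(G - 119) = -3 + 116/(3*(-119 + G)))
1/Z(238) = 1/((1187 - 9*238)/(3*(-119 + 238))) = 1/((1/3)*(1187 - 2142)/119) = 1/((1/3)*(1/119)*(-955)) = 1/(-955/357) = -357/955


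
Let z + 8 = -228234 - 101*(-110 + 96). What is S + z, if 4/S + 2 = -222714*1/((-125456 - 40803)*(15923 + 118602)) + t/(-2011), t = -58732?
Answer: -69389127891738845803/305910967207526 ≈ -2.2683e+5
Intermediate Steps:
z = -226828 (z = -8 + (-228234 - 101*(-110 + 96)) = -8 + (-228234 - 101*(-14)) = -8 + (-228234 + 1414) = -8 - 226820 = -226828)
S = 44978009861725/305910967207526 (S = 4/(-2 + (-222714*1/((-125456 - 40803)*(15923 + 118602)) - 58732/(-2011))) = 4/(-2 + (-222714/((-166259*134525)) - 58732*(-1/2011))) = 4/(-2 + (-222714/(-22365991975) + 58732/2011)) = 4/(-2 + (-222714*(-1/22365991975) + 58732/2011)) = 4/(-2 + (222714/22365991975 + 58732/2011)) = 4/(-2 + 1313599888553554/44978009861725) = 4/(1223643868830104/44978009861725) = 4*(44978009861725/1223643868830104) = 44978009861725/305910967207526 ≈ 0.14703)
S + z = 44978009861725/305910967207526 - 226828 = -69389127891738845803/305910967207526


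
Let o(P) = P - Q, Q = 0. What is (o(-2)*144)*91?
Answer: -26208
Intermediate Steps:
o(P) = P (o(P) = P - 1*0 = P + 0 = P)
(o(-2)*144)*91 = -2*144*91 = -288*91 = -26208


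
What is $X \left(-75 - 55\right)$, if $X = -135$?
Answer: $17550$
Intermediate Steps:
$X \left(-75 - 55\right) = - 135 \left(-75 - 55\right) = \left(-135\right) \left(-130\right) = 17550$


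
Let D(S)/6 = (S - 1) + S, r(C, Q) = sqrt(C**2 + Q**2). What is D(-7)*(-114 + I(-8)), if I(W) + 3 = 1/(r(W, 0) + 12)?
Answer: 21051/2 ≈ 10526.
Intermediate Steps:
D(S) = -6 + 12*S (D(S) = 6*((S - 1) + S) = 6*((-1 + S) + S) = 6*(-1 + 2*S) = -6 + 12*S)
I(W) = -3 + 1/(12 + sqrt(W**2)) (I(W) = -3 + 1/(sqrt(W**2 + 0**2) + 12) = -3 + 1/(sqrt(W**2 + 0) + 12) = -3 + 1/(sqrt(W**2) + 12) = -3 + 1/(12 + sqrt(W**2)))
D(-7)*(-114 + I(-8)) = (-6 + 12*(-7))*(-114 + (-35 - 3*sqrt((-8)**2))/(12 + sqrt((-8)**2))) = (-6 - 84)*(-114 + (-35 - 3*sqrt(64))/(12 + sqrt(64))) = -90*(-114 + (-35 - 3*8)/(12 + 8)) = -90*(-114 + (-35 - 24)/20) = -90*(-114 + (1/20)*(-59)) = -90*(-114 - 59/20) = -90*(-2339/20) = 21051/2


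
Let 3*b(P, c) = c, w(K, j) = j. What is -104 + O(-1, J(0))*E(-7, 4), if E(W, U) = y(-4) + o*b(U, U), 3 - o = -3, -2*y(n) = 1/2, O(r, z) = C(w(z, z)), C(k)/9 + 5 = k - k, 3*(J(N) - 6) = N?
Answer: -1811/4 ≈ -452.75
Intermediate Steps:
J(N) = 6 + N/3
C(k) = -45 (C(k) = -45 + 9*(k - k) = -45 + 9*0 = -45 + 0 = -45)
b(P, c) = c/3
O(r, z) = -45
y(n) = -¼ (y(n) = -½/2 = -½*½ = -¼)
o = 6 (o = 3 - 1*(-3) = 3 + 3 = 6)
E(W, U) = -¼ + 2*U (E(W, U) = -¼ + 6*(U/3) = -¼ + 2*U)
-104 + O(-1, J(0))*E(-7, 4) = -104 - 45*(-¼ + 2*4) = -104 - 45*(-¼ + 8) = -104 - 45*31/4 = -104 - 1395/4 = -1811/4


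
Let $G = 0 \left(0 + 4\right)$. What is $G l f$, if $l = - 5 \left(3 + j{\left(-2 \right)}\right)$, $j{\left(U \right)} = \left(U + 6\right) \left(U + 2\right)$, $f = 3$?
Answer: $0$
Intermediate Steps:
$j{\left(U \right)} = \left(2 + U\right) \left(6 + U\right)$ ($j{\left(U \right)} = \left(6 + U\right) \left(2 + U\right) = \left(2 + U\right) \left(6 + U\right)$)
$l = -15$ ($l = - 5 \left(3 + \left(12 + \left(-2\right)^{2} + 8 \left(-2\right)\right)\right) = - 5 \left(3 + \left(12 + 4 - 16\right)\right) = - 5 \left(3 + 0\right) = \left(-5\right) 3 = -15$)
$G = 0$ ($G = 0 \cdot 4 = 0$)
$G l f = 0 \left(-15\right) 3 = 0 \cdot 3 = 0$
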